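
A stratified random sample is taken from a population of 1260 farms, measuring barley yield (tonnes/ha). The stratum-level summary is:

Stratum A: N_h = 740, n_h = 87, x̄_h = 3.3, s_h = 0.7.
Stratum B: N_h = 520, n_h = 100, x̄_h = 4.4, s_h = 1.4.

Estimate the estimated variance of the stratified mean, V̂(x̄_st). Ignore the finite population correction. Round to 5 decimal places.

V̂(x̄_st) = Σ W_h² s_h²/n_h, with W_h = N_h/N and N = 1260:
  stratum A: (740/1260)²·0.7²/87 = 0.00194267
  stratum B: (520/1260)²·1.4²/100 = 0.00333827
V̂(x̄_st) = 0.00528094

V̂(x̄_st) ≈ 0.00528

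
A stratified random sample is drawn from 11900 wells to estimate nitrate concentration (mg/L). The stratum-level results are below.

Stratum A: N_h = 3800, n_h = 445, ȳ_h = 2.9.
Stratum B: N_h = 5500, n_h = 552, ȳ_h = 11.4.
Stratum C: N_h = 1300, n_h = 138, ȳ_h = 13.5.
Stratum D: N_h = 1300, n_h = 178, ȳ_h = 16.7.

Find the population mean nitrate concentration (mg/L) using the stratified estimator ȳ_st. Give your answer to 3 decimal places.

N = Σ N_h = 11900. Stratum weights W_h = N_h/N.
ȳ_st = (3800·2.9 + 5500·11.4 + 1300·13.5 + 1300·16.7) / 11900 = 9.49412

ȳ_st ≈ 9.494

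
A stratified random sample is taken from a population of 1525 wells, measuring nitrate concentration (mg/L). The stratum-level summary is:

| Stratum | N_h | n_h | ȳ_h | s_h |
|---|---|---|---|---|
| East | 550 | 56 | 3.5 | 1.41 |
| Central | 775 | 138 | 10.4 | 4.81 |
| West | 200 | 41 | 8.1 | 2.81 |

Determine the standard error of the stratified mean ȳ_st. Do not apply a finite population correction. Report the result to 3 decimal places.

V̂(ȳ_st) = Σ W_h² s_h²/n_h, with W_h = N_h/N and N = 1525:
  stratum East: (550/1525)²·1.41²/56 = 0.00461781
  stratum Central: (775/1525)²·4.81²/138 = 0.0432987
  stratum West: (200/1525)²·2.81²/41 = 0.00331245
V̂(ȳ_st) = 0.0512289
SE(ȳ_st) = √0.0512289 = 0.226338

SE(ȳ_st) ≈ 0.226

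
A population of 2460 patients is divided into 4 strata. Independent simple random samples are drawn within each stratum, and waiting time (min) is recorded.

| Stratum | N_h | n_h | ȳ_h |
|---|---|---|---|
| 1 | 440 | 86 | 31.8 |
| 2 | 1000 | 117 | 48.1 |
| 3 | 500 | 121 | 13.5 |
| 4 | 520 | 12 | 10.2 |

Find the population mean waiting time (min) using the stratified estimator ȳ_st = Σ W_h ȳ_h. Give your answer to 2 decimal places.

ȳ_st ≈ 30.14

N = Σ N_h = 2460. Stratum weights W_h = N_h/N.
ȳ_st = (440·31.8 + 1000·48.1 + 500·13.5 + 520·10.2) / 2460 = 30.1407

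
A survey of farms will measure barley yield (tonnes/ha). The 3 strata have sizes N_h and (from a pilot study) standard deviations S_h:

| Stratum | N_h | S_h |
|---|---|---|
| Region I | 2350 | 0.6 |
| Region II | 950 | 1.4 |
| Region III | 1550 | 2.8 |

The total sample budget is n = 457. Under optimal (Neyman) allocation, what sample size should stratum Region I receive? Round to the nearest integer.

Neyman allocation: n_h = n · N_h S_h / Σ N_i S_i, with n = 457.
  stratum Region I: N_h·S_h = 2350·0.6 = 1410.00
  stratum Region II: N_h·S_h = 950·1.4 = 1330.00
  stratum Region III: N_h·S_h = 1550·2.8 = 4340.00
Σ N_h S_h = 7080.00
n for stratum Region I = 457·1410.00/7080.00 = 91.013 → 91

91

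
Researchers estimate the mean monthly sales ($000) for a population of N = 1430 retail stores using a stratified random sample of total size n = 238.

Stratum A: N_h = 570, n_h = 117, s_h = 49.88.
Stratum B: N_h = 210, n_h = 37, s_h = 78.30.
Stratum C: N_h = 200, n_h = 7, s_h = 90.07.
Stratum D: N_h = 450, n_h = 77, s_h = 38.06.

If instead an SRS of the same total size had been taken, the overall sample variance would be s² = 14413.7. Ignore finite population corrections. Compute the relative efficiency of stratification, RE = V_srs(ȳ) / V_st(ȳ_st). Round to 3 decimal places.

V̂(ȳ_st) = Σ W_h² s_h²/n_h, with W_h = N_h/N and N = 1430:
  stratum A: (570/1430)²·49.88²/117 = 3.37866
  stratum B: (210/1430)²·78.30²/37 = 3.57345
  stratum C: (200/1430)²·90.07²/7 = 22.6699
  stratum D: (450/1430)²·38.06²/77 = 1.86294
V_st = 31.485
V_srs = s²/n = 14413.7/238 = 60.5618
Relative efficiency = V_srs / V_st = 60.5618/31.485 = 1.9235

RE ≈ 1.924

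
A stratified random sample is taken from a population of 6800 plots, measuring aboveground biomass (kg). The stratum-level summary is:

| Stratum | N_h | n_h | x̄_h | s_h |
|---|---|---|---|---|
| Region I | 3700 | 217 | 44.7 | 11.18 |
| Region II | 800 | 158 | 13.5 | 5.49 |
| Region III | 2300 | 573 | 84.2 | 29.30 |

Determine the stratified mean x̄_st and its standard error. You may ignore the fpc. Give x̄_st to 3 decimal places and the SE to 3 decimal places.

x̄_st ≈ 54.390, SE ≈ 0.587

x̄_st = Σ W_h x̄_h = (3700·44.7 + 800·13.5 + 2300·84.2)/6800 = 54.38971
V̂(x̄_st) = Σ W_h² s_h²/n_h, with W_h = N_h/N and N = 6800:
  stratum Region I: (3700/6800)²·11.18²/217 = 0.170533
  stratum Region II: (800/6800)²·5.49²/158 = 0.00264028
  stratum Region III: (2300/6800)²·29.30²/573 = 0.171403
V̂(x̄_st) = 0.344577
SE(x̄_st) = √0.344577 = 0.587007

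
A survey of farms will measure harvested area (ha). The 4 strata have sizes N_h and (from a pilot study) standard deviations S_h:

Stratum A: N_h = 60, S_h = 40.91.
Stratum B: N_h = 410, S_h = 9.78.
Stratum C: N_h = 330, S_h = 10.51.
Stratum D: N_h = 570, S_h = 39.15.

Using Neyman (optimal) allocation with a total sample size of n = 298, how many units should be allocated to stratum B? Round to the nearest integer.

37

Neyman allocation: n_h = n · N_h S_h / Σ N_i S_i, with n = 298.
  stratum A: N_h·S_h = 60·40.91 = 2454.60
  stratum B: N_h·S_h = 410·9.78 = 4009.80
  stratum C: N_h·S_h = 330·10.51 = 3468.30
  stratum D: N_h·S_h = 570·39.15 = 22315.50
Σ N_h S_h = 32248.20
n for stratum B = 298·4009.80/32248.20 = 37.054 → 37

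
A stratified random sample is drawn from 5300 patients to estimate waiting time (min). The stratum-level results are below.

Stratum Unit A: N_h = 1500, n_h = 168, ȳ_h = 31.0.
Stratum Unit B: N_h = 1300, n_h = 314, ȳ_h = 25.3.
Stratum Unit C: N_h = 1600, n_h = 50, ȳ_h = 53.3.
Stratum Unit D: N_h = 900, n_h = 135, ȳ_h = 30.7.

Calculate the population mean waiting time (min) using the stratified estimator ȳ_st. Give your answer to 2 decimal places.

ȳ_st ≈ 36.28

N = Σ N_h = 5300. Stratum weights W_h = N_h/N.
ȳ_st = (1500·31.0 + 1300·25.3 + 1600·53.3 + 900·30.7) / 5300 = 36.2830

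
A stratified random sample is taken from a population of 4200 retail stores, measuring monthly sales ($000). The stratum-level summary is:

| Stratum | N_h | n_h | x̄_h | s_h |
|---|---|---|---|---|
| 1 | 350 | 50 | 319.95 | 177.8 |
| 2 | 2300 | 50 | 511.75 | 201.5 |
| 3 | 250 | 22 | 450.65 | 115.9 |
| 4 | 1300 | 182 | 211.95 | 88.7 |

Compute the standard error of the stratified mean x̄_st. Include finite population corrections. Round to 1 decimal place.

V̂(x̄_st) = Σ W_h² (1 − n_h/N_h) s_h²/n_h, with W_h = N_h/N and N = 4200:
  stratum 1: (350/4200)²·(1 − 50/350)·177.8²/50 = 3.76343
  stratum 2: (2300/4200)²·(1 − 50/2300)·201.5²/50 = 238.227
  stratum 3: (250/4200)²·(1 − 22/250)·115.9²/22 = 1.97297
  stratum 4: (1300/4200)²·(1 − 182/1300)·88.7²/182 = 3.56174
V̂(x̄_st) = 247.526
SE(x̄_st) = √247.526 = 15.7329

SE(x̄_st) ≈ 15.7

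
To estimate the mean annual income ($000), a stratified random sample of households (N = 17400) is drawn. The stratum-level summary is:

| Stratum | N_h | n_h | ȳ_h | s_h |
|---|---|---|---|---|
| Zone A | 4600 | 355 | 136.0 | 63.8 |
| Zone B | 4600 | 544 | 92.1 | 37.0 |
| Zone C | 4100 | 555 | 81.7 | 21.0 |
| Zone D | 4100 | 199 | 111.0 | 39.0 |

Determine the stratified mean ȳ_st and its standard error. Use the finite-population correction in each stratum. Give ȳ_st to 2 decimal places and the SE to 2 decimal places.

ȳ_st ≈ 105.71, SE ≈ 1.16

ȳ_st = Σ W_h ȳ_h = (4600·136.0 + 4600·92.1 + 4100·81.7 + 4100·111.0)/17400 = 105.70862
V̂(ȳ_st) = Σ W_h² (1 − n_h/N_h) s_h²/n_h, with W_h = N_h/N and N = 17400:
  stratum Zone A: (4600/17400)²·(1 − 355/4600)·63.8²/355 = 0.73952
  stratum Zone B: (4600/17400)²·(1 − 544/4600)·37.0²/544 = 0.155082
  stratum Zone C: (4100/17400)²·(1 − 555/4100)·21.0²/555 = 0.0381458
  stratum Zone D: (4100/17400)²·(1 − 199/4100)·39.0²/199 = 0.403773
V̂(ȳ_st) = 1.33652
SE(ȳ_st) = √1.33652 = 1.15608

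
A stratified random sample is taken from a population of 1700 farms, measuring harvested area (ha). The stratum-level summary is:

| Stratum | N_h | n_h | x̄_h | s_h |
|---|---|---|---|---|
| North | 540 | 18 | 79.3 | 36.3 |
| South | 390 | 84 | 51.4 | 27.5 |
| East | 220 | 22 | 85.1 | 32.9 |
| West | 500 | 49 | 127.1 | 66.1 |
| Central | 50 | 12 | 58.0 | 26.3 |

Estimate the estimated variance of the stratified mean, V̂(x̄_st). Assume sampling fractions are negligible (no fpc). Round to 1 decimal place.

V̂(x̄_st) = Σ W_h² s_h²/n_h, with W_h = N_h/N and N = 1700:
  stratum North: (540/1700)²·36.3²/18 = 7.38636
  stratum South: (390/1700)²·27.5²/84 = 0.473824
  stratum East: (220/1700)²·32.9²/22 = 0.82398
  stratum West: (500/1700)²·66.1²/49 = 7.71346
  stratum Central: (50/1700)²·26.3²/12 = 0.0498623
V̂(x̄_st) = 16.4475

V̂(x̄_st) ≈ 16.4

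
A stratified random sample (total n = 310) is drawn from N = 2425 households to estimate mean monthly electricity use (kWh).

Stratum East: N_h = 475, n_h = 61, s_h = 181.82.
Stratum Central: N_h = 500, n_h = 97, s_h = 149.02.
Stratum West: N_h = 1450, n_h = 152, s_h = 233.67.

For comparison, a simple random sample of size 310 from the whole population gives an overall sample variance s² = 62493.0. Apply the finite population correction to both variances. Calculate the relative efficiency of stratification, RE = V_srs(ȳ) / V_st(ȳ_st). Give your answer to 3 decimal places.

V̂(ȳ_st) = Σ W_h² (1 − n_h/N_h) s_h²/n_h, with W_h = N_h/N and N = 2425:
  stratum East: (475/2425)²·(1 − 61/475)·181.82²/61 = 18.1227
  stratum Central: (500/2425)²·(1 − 97/500)·149.02²/97 = 7.84457
  stratum West: (1450/2425)²·(1 − 152/1450)·233.67²/152 = 114.969
V_st = 140.937
V_srs = (1 − 310/2425)·62493.0/310 = 175.82
Relative efficiency = V_srs / V_st = 175.82/140.937 = 1.2475

RE ≈ 1.248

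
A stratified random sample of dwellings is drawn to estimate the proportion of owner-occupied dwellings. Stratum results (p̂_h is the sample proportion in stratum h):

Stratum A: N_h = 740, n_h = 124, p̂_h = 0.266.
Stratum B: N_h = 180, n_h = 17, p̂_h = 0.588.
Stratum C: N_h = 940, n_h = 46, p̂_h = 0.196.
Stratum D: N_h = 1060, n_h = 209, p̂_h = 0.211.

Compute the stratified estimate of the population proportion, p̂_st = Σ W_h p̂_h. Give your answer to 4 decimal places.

p̂_st ≈ 0.2433

N = 2920; stratum weights W_h = N_h/N.
p̂_st = Σ W_h p̂_h = (740·0.266 + 180·0.588 + 940·0.196 + 1060·0.211)/2920 = 0.24335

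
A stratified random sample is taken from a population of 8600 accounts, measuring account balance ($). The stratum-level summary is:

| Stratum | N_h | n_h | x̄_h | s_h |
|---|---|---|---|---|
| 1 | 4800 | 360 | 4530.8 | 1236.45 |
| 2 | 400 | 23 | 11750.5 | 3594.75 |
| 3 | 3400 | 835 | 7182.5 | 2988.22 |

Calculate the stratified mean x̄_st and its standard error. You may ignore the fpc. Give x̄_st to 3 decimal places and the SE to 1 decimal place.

x̄_st ≈ 5914.947, SE ≈ 64.9

x̄_st = Σ W_h x̄_h = (4800·4530.8 + 400·11750.5 + 3400·7182.5)/8600 = 5914.94651
V̂(x̄_st) = Σ W_h² s_h²/n_h, with W_h = N_h/N and N = 8600:
  stratum 1: (4800/8600)²·1236.45²/360 = 1322.93
  stratum 2: (400/8600)²·3594.75²/23 = 1215.44
  stratum 3: (3400/8600)²·2988.22²/835 = 1671.47
V̂(x̄_st) = 4209.84
SE(x̄_st) = √4209.84 = 64.8833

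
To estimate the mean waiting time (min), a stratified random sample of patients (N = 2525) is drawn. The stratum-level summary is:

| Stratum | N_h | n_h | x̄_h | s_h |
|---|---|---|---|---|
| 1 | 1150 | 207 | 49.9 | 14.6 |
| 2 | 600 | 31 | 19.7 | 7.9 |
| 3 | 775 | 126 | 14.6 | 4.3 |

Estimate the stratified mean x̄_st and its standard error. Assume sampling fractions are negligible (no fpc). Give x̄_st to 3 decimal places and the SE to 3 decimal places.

x̄_st ≈ 31.889, SE ≈ 0.584

x̄_st = Σ W_h x̄_h = (1150·49.9 + 600·19.7 + 775·14.6)/2525 = 31.88911
V̂(x̄_st) = Σ W_h² s_h²/n_h, with W_h = N_h/N and N = 2525:
  stratum 1: (1150/2525)²·14.6²/207 = 0.213603
  stratum 2: (600/2525)²·7.9²/31 = 0.113677
  stratum 3: (775/2525)²·4.3²/126 = 0.0138244
V̂(x̄_st) = 0.341105
SE(x̄_st) = √0.341105 = 0.584042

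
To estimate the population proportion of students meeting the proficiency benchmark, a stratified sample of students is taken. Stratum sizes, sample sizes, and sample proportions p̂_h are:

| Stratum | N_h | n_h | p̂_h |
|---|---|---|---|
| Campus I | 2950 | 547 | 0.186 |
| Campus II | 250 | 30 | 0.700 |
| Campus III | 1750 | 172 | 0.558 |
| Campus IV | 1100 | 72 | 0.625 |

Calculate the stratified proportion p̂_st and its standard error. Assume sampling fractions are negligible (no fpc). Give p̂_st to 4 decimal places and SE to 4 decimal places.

p̂_st ≈ 0.3947, SE ≈ 0.0176

N = 6050; stratum weights W_h = N_h/N.
p̂_st = Σ W_h p̂_h = (2950·0.186 + 250·0.700 + 1750·0.558 + 1100·0.625)/6050 = 0.39466
V̂(p̂_st) = Σ W_h² p̂_h(1−p̂_h)/(n_h−1):
  stratum Campus I: (2950/6050)²·0.186·0.814/546 = 6.59292e-05
  stratum Campus II: (250/6050)²·0.700·0.300/29 = 1.23649e-05
  stratum Campus III: (1750/6050)²·0.558·0.442/171 = 0.000120677
  stratum Campus IV: (1100/6050)²·0.625·0.375/71 = 0.000109126
V̂(p̂_st) = 0.000308097; SE = √V̂ = 0.0175527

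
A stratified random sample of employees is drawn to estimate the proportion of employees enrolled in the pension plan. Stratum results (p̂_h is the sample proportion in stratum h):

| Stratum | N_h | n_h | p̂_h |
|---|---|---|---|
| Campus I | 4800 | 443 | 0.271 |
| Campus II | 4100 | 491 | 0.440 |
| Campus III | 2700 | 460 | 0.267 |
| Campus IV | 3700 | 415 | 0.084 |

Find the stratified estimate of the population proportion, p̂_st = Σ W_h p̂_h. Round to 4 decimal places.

p̂_st ≈ 0.2704

N = 15300; stratum weights W_h = N_h/N.
p̂_st = Σ W_h p̂_h = (4800·0.271 + 4100·0.440 + 2700·0.267 + 3700·0.084)/15300 = 0.27036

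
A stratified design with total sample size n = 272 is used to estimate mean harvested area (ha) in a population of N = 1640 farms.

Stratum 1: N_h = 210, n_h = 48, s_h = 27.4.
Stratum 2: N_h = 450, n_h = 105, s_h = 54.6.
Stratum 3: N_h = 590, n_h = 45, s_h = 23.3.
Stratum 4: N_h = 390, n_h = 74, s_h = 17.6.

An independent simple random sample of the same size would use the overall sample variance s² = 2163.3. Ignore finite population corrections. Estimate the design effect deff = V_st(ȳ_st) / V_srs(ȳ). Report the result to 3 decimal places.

V̂(ȳ_st) = Σ W_h² s_h²/n_h, with W_h = N_h/N and N = 1640:
  stratum 1: (210/1640)²·27.4²/48 = 0.256455
  stratum 2: (450/1640)²·54.6²/105 = 2.13763
  stratum 3: (590/1640)²·23.3²/45 = 1.56141
  stratum 4: (390/1640)²·17.6²/74 = 0.23672
V_st = 4.19221
V_srs = s²/n = 2163.3/272 = 7.95331
deff = V_st / V_srs = 4.19221/7.95331 = 0.5271

deff ≈ 0.527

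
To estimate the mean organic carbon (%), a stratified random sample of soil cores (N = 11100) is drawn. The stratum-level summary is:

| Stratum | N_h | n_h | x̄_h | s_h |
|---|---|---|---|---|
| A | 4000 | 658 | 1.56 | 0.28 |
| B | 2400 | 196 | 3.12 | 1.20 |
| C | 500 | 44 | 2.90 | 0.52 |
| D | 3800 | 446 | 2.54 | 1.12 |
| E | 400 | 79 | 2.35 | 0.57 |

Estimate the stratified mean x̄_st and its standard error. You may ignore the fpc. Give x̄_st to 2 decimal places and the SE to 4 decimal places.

x̄_st ≈ 2.32, SE ≈ 0.0266

x̄_st = Σ W_h x̄_h = (4000·1.56 + 2400·3.12 + 500·2.90 + 3800·2.54 + 400·2.35)/11100 = 2.32162
V̂(x̄_st) = Σ W_h² s_h²/n_h, with W_h = N_h/N and N = 11100:
  stratum A: (4000/11100)²·0.28²/658 = 1.54726e-05
  stratum B: (2400/11100)²·1.20²/196 = 0.000343465
  stratum C: (500/11100)²·0.52²/44 = 1.24695e-05
  stratum D: (3800/11100)²·1.12²/446 = 0.000329627
  stratum E: (400/11100)²·0.57²/79 = 5.34068e-06
V̂(x̄_st) = 0.000706375
SE(x̄_st) = √0.000706375 = 0.0265777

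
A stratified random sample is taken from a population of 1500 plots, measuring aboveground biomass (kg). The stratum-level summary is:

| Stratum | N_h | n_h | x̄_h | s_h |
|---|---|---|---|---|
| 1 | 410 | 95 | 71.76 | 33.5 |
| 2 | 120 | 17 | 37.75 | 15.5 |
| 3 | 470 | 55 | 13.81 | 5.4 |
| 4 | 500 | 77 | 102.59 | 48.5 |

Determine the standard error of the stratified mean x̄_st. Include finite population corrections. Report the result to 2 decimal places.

V̂(x̄_st) = Σ W_h² (1 − n_h/N_h) s_h²/n_h, with W_h = N_h/N and N = 1500:
  stratum 1: (410/1500)²·(1 − 95/410)·33.5²/95 = 0.678075
  stratum 2: (120/1500)²·(1 − 17/120)·15.5²/17 = 0.0776337
  stratum 3: (470/1500)²·(1 − 55/470)·5.4²/55 = 0.0459609
  stratum 4: (500/1500)²·(1 − 77/500)·48.5²/77 = 2.87158
V̂(x̄_st) = 3.67325
SE(x̄_st) = √3.67325 = 1.91657

SE(x̄_st) ≈ 1.92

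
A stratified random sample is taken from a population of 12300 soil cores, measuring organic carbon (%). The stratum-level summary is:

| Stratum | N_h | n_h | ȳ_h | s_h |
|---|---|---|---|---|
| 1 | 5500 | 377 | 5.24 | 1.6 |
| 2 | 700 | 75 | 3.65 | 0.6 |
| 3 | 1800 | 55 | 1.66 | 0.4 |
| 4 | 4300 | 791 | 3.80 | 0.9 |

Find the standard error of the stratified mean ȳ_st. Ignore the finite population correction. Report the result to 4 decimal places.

SE(ȳ_st) ≈ 0.0395

V̂(ȳ_st) = Σ W_h² s_h²/n_h, with W_h = N_h/N and N = 12300:
  stratum 1: (5500/12300)²·1.6²/377 = 0.00135773
  stratum 2: (700/12300)²·0.6²/75 = 1.55463e-05
  stratum 3: (1800/12300)²·0.4²/55 = 6.23006e-05
  stratum 4: (4300/12300)²·0.9²/791 = 0.000125151
V̂(ȳ_st) = 0.00156073
SE(ȳ_st) = √0.00156073 = 0.0395061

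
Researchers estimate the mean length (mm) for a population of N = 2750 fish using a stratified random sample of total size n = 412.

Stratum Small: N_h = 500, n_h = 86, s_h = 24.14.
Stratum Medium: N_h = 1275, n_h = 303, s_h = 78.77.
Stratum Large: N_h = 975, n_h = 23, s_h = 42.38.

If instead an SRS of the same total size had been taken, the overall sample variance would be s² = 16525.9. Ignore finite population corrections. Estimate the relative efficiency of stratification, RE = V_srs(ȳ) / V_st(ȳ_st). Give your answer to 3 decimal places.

V̂(ȳ_st) = Σ W_h² s_h²/n_h, with W_h = N_h/N and N = 2750:
  stratum Small: (500/2750)²·24.14²/86 = 0.224001
  stratum Medium: (1275/2750)²·78.77²/303 = 4.40184
  stratum Large: (975/2750)²·42.38²/23 = 9.81608
V_st = 14.4419
V_srs = s²/n = 16525.9/412 = 40.1114
Relative efficiency = V_srs / V_st = 40.1114/14.4419 = 2.7774

RE ≈ 2.777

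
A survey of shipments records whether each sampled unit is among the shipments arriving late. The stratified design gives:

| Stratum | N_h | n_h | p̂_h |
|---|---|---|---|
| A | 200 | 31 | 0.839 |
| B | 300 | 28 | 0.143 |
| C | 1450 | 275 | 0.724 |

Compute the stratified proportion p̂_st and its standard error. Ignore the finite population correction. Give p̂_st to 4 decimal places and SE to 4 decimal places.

N = 1950; stratum weights W_h = N_h/N.
p̂_st = Σ W_h p̂_h = (200·0.839 + 300·0.143 + 1450·0.724)/1950 = 0.64641
V̂(p̂_st) = Σ W_h² p̂_h(1−p̂_h)/(n_h−1):
  stratum A: (200/1950)²·0.839·0.161/30 = 4.7365e-05
  stratum B: (300/1950)²·0.143·0.857/27 = 0.00010743
  stratum C: (1450/1950)²·0.724·0.276/274 = 0.00040324
V̂(p̂_st) = 0.000558035; SE = √V̂ = 0.0236228

p̂_st ≈ 0.6464, SE ≈ 0.0236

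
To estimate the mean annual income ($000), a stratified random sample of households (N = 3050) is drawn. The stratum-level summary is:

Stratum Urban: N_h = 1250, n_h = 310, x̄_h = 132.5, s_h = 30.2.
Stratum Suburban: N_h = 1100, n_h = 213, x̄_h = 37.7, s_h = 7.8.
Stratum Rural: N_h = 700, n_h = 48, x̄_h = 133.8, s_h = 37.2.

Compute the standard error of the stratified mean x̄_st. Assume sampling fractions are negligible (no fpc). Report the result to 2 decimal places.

V̂(x̄_st) = Σ W_h² s_h²/n_h, with W_h = N_h/N and N = 3050:
  stratum Urban: (1250/3050)²·30.2²/310 = 0.494166
  stratum Suburban: (1100/3050)²·7.8²/213 = 0.0371531
  stratum Rural: (700/3050)²·37.2²/48 = 1.51859
V̂(x̄_st) = 2.04991
SE(x̄_st) = √2.04991 = 1.43175

SE(x̄_st) ≈ 1.43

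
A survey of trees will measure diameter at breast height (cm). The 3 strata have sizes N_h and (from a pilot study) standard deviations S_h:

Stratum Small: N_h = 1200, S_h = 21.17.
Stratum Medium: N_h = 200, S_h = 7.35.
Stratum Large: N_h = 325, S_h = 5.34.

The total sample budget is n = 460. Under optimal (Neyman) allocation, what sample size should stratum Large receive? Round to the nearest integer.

Neyman allocation: n_h = n · N_h S_h / Σ N_i S_i, with n = 460.
  stratum Small: N_h·S_h = 1200·21.17 = 25404.00
  stratum Medium: N_h·S_h = 200·7.35 = 1470.00
  stratum Large: N_h·S_h = 325·5.34 = 1735.50
Σ N_h S_h = 28609.50
n for stratum Large = 460·1735.50/28609.50 = 27.904 → 28

28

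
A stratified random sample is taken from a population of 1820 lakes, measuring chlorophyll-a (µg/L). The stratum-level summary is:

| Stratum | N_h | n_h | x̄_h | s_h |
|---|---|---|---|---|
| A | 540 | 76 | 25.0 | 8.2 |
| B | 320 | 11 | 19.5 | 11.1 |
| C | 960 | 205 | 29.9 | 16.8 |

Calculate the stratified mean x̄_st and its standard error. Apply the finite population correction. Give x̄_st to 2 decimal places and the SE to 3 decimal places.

x̄_st = Σ W_h x̄_h = (540·25.0 + 320·19.5 + 960·29.9)/1820 = 26.61758
V̂(x̄_st) = Σ W_h² (1 − n_h/N_h) s_h²/n_h, with W_h = N_h/N and N = 1820:
  stratum A: (540/1820)²·(1 − 76/540)·8.2²/76 = 0.0669242
  stratum B: (320/1820)²·(1 − 11/320)·11.1²/11 = 0.334364
  stratum C: (960/1820)²·(1 − 205/960)·16.8²/205 = 0.301259
V̂(x̄_st) = 0.702547
SE(x̄_st) = √0.702547 = 0.838181

x̄_st ≈ 26.62, SE ≈ 0.838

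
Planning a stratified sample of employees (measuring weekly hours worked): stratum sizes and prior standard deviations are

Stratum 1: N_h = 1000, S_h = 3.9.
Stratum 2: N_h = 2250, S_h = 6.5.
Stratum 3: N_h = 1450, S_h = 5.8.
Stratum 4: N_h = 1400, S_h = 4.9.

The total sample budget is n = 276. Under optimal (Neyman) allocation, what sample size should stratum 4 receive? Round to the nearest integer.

56

Neyman allocation: n_h = n · N_h S_h / Σ N_i S_i, with n = 276.
  stratum 1: N_h·S_h = 1000·3.9 = 3900.00
  stratum 2: N_h·S_h = 2250·6.5 = 14625.00
  stratum 3: N_h·S_h = 1450·5.8 = 8410.00
  stratum 4: N_h·S_h = 1400·4.9 = 6860.00
Σ N_h S_h = 33795.00
n for stratum 4 = 276·6860.00/33795.00 = 56.025 → 56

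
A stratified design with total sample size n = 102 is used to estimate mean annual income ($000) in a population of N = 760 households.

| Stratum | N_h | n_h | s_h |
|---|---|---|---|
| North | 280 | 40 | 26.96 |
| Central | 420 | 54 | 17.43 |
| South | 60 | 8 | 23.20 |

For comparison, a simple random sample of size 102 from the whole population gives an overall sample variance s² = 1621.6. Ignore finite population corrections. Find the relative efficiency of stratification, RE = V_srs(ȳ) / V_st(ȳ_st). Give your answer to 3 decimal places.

V̂(ȳ_st) = Σ W_h² s_h²/n_h, with W_h = N_h/N and N = 760:
  stratum North: (280/760)²·26.96²/40 = 2.46643
  stratum Central: (420/760)²·17.43²/54 = 1.71819
  stratum South: (60/760)²·23.20²/8 = 0.419335
V_st = 4.60396
V_srs = s²/n = 1621.6/102 = 15.898
Relative efficiency = V_srs / V_st = 15.898/4.60396 = 3.4531

RE ≈ 3.453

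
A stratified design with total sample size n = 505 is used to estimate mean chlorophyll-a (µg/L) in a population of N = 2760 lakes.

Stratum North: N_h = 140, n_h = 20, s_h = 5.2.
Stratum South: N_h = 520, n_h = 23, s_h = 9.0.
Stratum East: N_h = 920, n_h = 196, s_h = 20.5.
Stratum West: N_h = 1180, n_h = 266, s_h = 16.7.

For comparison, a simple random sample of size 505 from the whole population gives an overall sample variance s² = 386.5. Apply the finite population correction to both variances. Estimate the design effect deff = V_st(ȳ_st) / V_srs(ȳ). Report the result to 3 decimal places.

deff ≈ 0.733

V̂(ȳ_st) = Σ W_h² (1 − n_h/N_h) s_h²/n_h, with W_h = N_h/N and N = 2760:
  stratum North: (140/2760)²·(1 − 20/140)·5.2²/20 = 0.00298173
  stratum South: (520/2760)²·(1 − 23/520)·9.0²/23 = 0.119481
  stratum East: (920/2760)²·(1 − 196/920)·20.5²/196 = 0.187482
  stratum West: (1180/2760)²·(1 − 266/1180)·16.7²/266 = 0.148444
V_st = 0.458388
V_srs = (1 − 505/2760)·386.5/505 = 0.62531
deff = V_st / V_srs = 0.458388/0.62531 = 0.7331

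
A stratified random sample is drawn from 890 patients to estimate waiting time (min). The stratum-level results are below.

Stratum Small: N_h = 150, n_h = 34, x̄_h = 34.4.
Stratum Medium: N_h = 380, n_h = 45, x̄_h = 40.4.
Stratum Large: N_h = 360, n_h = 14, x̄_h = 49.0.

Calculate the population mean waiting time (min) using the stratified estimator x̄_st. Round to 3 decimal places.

N = Σ N_h = 890. Stratum weights W_h = N_h/N.
x̄_st = (150·34.4 + 380·40.4 + 360·49.0) / 890 = 42.86742

x̄_st ≈ 42.867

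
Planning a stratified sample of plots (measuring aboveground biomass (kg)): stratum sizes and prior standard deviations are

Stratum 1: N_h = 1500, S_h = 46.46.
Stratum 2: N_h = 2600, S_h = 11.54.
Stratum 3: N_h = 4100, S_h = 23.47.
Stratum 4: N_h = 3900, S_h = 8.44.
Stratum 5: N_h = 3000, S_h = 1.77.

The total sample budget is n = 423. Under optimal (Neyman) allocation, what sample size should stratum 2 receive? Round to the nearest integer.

54

Neyman allocation: n_h = n · N_h S_h / Σ N_i S_i, with n = 423.
  stratum 1: N_h·S_h = 1500·46.46 = 69690.00
  stratum 2: N_h·S_h = 2600·11.54 = 30004.00
  stratum 3: N_h·S_h = 4100·23.47 = 96227.00
  stratum 4: N_h·S_h = 3900·8.44 = 32916.00
  stratum 5: N_h·S_h = 3000·1.77 = 5310.00
Σ N_h S_h = 234147.00
n for stratum 2 = 423·30004.00/234147.00 = 54.204 → 54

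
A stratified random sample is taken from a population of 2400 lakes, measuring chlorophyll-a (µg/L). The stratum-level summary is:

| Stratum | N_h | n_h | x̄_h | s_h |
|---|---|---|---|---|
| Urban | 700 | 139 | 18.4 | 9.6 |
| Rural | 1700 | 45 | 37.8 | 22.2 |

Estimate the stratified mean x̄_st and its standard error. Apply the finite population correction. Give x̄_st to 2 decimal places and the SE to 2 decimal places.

x̄_st = Σ W_h x̄_h = (700·18.4 + 1700·37.8)/2400 = 32.14167
V̂(x̄_st) = Σ W_h² (1 − n_h/N_h) s_h²/n_h, with W_h = N_h/N and N = 2400:
  stratum Urban: (700/2400)²·(1 − 139/700)·9.6²/139 = 0.0452029
  stratum Rural: (1700/2400)²·(1 − 45/1700)·22.2²/45 = 5.34956
V̂(x̄_st) = 5.39476
SE(x̄_st) = √5.39476 = 2.32266

x̄_st ≈ 32.14, SE ≈ 2.32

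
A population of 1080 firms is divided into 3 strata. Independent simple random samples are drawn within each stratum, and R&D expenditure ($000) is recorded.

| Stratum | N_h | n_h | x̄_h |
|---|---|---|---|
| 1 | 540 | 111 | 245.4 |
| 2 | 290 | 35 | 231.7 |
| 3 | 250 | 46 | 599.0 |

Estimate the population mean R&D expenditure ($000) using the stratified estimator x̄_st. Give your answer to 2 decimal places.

N = Σ N_h = 1080. Stratum weights W_h = N_h/N.
x̄_st = (540·245.4 + 290·231.7 + 250·599.0) / 1080 = 323.5731

x̄_st ≈ 323.57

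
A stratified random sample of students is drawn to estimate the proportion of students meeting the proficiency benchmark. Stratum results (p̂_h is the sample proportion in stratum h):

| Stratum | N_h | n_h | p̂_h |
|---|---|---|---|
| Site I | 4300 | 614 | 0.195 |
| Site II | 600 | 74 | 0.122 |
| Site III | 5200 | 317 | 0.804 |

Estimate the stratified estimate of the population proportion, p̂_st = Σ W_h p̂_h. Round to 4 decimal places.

N = 10100; stratum weights W_h = N_h/N.
p̂_st = Σ W_h p̂_h = (4300·0.195 + 600·0.122 + 5200·0.804)/10100 = 0.50421

p̂_st ≈ 0.5042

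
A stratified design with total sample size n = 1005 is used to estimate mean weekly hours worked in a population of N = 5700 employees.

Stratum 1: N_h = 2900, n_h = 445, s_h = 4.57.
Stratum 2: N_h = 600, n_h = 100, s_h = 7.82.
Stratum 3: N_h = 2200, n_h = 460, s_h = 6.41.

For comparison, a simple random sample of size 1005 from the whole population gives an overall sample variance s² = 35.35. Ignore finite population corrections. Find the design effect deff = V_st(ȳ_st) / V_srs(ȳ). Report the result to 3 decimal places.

V̂(ȳ_st) = Σ W_h² s_h²/n_h, with W_h = N_h/N and N = 5700:
  stratum 1: (2900/5700)²·4.57²/445 = 0.0121484
  stratum 2: (600/5700)²·7.82²/100 = 0.00677589
  stratum 3: (2200/5700)²·6.41²/460 = 0.0133062
V_st = 0.0322305
V_srs = s²/n = 35.35/1005 = 0.0351741
deff = V_st / V_srs = 0.0322305/0.0351741 = 0.9163

deff ≈ 0.916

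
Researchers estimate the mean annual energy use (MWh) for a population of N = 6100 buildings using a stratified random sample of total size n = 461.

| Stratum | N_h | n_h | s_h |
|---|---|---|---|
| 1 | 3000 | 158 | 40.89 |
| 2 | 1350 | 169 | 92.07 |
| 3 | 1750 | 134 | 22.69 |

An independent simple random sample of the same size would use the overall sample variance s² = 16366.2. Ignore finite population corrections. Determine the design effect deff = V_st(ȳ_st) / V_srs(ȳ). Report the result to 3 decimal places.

deff ≈ 0.150

V̂(ȳ_st) = Σ W_h² s_h²/n_h, with W_h = N_h/N and N = 6100:
  stratum 1: (3000/6100)²·40.89²/158 = 2.55953
  stratum 2: (1350/6100)²·92.07²/169 = 2.45673
  stratum 3: (1750/6100)²·22.69²/134 = 0.316214
V_st = 5.33247
V_srs = s²/n = 16366.2/461 = 35.5015
deff = V_st / V_srs = 5.33247/35.5015 = 0.1502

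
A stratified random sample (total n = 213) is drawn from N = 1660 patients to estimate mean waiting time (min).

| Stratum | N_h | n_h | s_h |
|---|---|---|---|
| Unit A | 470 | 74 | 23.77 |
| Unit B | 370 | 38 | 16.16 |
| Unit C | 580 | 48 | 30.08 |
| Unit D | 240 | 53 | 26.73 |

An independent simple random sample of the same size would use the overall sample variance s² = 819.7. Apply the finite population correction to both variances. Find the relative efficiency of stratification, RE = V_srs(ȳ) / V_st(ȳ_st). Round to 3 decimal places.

V̂(ȳ_st) = Σ W_h² (1 − n_h/N_h) s_h²/n_h, with W_h = N_h/N and N = 1660:
  stratum Unit A: (470/1660)²·(1 − 74/470)·23.77²/74 = 0.515708
  stratum Unit B: (370/1660)²·(1 − 38/370)·16.16²/38 = 0.306353
  stratum Unit C: (580/1660)²·(1 − 48/580)·30.08²/48 = 2.11076
  stratum Unit D: (240/1660)²·(1 − 53/240)·26.73²/53 = 0.219563
V_st = 3.15238
V_srs = (1 − 213/1660)·819.7/213 = 3.35456
Relative efficiency = V_srs / V_st = 3.35456/3.15238 = 1.0641

RE ≈ 1.064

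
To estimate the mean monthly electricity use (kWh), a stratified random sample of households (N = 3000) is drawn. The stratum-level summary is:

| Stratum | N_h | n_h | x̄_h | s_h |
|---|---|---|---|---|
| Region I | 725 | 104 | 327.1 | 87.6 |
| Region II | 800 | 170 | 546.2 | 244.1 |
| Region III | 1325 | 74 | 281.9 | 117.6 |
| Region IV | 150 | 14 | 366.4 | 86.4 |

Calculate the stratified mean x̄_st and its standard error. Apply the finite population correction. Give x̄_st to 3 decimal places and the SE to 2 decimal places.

x̄_st = Σ W_h x̄_h = (725·327.1 + 800·546.2 + 1325·281.9 + 150·366.4)/3000 = 367.52833
V̂(x̄_st) = Σ W_h² (1 − n_h/N_h) s_h²/n_h, with W_h = N_h/N and N = 3000:
  stratum Region I: (725/3000)²·(1 − 104/725)·87.6²/104 = 3.69115
  stratum Region II: (800/3000)²·(1 − 170/800)·244.1²/170 = 19.6279
  stratum Region III: (1325/3000)²·(1 − 74/1325)·117.6²/74 = 34.4202
  stratum Region IV: (150/3000)²·(1 − 14/150)·86.4²/14 = 1.20861
V̂(x̄_st) = 58.9479
SE(x̄_st) = √58.9479 = 7.67775

x̄_st ≈ 367.528, SE ≈ 7.68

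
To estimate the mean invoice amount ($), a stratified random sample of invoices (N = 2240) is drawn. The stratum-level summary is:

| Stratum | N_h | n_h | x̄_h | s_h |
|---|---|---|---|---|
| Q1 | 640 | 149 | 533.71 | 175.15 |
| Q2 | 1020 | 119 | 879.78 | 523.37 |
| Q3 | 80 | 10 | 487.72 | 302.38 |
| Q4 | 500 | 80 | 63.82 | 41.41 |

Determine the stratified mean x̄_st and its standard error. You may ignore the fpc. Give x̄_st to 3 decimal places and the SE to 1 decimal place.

x̄_st = Σ W_h x̄_h = (640·533.71 + 1020·879.78 + 80·487.72 + 500·63.82)/2240 = 584.76679
V̂(x̄_st) = Σ W_h² s_h²/n_h, with W_h = N_h/N and N = 2240:
  stratum Q1: (640/2240)²·175.15²/149 = 16.8073
  stratum Q2: (1020/2240)²·523.37²/119 = 477.282
  stratum Q3: (80/2240)²·302.38²/10 = 11.6625
  stratum Q4: (500/2240)²·41.41²/80 = 1.06798
V̂(x̄_st) = 506.82
SE(x̄_st) = √506.82 = 22.5127

x̄_st ≈ 584.767, SE ≈ 22.5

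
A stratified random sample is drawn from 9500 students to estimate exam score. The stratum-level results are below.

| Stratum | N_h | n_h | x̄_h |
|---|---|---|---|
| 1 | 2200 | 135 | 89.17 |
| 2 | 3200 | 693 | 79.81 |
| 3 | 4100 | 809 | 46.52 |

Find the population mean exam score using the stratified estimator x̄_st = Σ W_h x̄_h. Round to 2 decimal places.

x̄_st ≈ 67.61

N = Σ N_h = 9500. Stratum weights W_h = N_h/N.
x̄_st = (2200·89.17 + 3200·79.81 + 4100·46.52) / 9500 = 67.6103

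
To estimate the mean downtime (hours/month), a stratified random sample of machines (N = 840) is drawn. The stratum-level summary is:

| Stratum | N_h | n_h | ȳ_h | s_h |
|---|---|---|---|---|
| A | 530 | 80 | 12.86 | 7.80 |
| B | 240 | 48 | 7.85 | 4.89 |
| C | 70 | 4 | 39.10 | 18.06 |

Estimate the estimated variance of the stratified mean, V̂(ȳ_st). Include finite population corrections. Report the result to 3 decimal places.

V̂(ȳ_st) ≈ 0.823

V̂(ȳ_st) = Σ W_h² (1 − n_h/N_h) s_h²/n_h, with W_h = N_h/N and N = 840:
  stratum A: (530/840)²·(1 − 80/530)·7.80²/80 = 0.257057
  stratum B: (240/840)²·(1 − 48/240)·4.89²/48 = 0.0325335
  stratum C: (70/840)²·(1 − 4/70)·18.06²/4 = 0.533899
V̂(ȳ_st) = 0.823489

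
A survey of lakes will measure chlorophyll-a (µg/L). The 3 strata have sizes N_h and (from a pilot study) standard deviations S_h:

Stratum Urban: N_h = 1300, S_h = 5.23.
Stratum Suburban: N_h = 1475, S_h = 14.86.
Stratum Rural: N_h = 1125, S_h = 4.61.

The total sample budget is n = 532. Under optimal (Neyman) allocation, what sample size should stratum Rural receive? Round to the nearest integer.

Neyman allocation: n_h = n · N_h S_h / Σ N_i S_i, with n = 532.
  stratum Urban: N_h·S_h = 1300·5.23 = 6799.00
  stratum Suburban: N_h·S_h = 1475·14.86 = 21918.50
  stratum Rural: N_h·S_h = 1125·4.61 = 5186.25
Σ N_h S_h = 33903.75
n for stratum Rural = 532·5186.25/33903.75 = 81.380 → 81

81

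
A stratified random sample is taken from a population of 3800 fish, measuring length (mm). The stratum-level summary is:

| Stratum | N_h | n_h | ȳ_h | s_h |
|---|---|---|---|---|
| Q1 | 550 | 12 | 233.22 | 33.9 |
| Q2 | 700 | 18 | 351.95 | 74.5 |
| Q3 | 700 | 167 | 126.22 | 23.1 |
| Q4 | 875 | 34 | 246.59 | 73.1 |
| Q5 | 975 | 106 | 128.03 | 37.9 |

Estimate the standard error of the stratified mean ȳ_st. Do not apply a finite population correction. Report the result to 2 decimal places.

V̂(ȳ_st) = Σ W_h² s_h²/n_h, with W_h = N_h/N and N = 3800:
  stratum Q1: (550/3800)²·33.9²/12 = 2.00621
  stratum Q2: (700/3800)²·74.5²/18 = 10.4633
  stratum Q3: (700/3800)²·23.1²/167 = 0.108427
  stratum Q4: (875/3800)²·73.1²/34 = 8.33306
  stratum Q5: (975/3800)²·37.9²/106 = 0.892102
V̂(ȳ_st) = 21.8031
SE(ȳ_st) = √21.8031 = 4.66938

SE(ȳ_st) ≈ 4.67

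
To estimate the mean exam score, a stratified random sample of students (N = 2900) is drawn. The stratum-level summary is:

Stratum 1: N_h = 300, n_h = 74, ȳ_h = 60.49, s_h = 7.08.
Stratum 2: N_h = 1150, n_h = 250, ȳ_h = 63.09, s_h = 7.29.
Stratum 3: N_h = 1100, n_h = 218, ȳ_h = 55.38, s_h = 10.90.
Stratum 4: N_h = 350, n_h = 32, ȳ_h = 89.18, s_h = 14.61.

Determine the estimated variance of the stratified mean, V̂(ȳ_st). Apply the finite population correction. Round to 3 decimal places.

V̂(ȳ_st) ≈ 0.183

V̂(ȳ_st) = Σ W_h² (1 − n_h/N_h) s_h²/n_h, with W_h = N_h/N and N = 2900:
  stratum 1: (300/2900)²·(1 − 74/300)·7.08²/74 = 0.00546095
  stratum 2: (1150/2900)²·(1 − 250/1150)·7.29²/250 = 0.0261613
  stratum 3: (1100/2900)²·(1 − 218/1100)·10.90²/218 = 0.0628727
  stratum 4: (350/2900)²·(1 − 32/350)·14.61²/32 = 0.0882774
V̂(ȳ_st) = 0.182772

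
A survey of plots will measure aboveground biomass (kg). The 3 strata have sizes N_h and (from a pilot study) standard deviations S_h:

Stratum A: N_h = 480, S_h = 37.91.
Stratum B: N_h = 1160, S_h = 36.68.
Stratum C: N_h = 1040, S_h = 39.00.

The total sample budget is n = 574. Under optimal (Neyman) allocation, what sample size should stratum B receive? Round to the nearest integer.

Neyman allocation: n_h = n · N_h S_h / Σ N_i S_i, with n = 574.
  stratum A: N_h·S_h = 480·37.91 = 18196.80
  stratum B: N_h·S_h = 1160·36.68 = 42548.80
  stratum C: N_h·S_h = 1040·39.00 = 40560.00
Σ N_h S_h = 101305.60
n for stratum B = 574·42548.80/101305.60 = 241.083 → 241

241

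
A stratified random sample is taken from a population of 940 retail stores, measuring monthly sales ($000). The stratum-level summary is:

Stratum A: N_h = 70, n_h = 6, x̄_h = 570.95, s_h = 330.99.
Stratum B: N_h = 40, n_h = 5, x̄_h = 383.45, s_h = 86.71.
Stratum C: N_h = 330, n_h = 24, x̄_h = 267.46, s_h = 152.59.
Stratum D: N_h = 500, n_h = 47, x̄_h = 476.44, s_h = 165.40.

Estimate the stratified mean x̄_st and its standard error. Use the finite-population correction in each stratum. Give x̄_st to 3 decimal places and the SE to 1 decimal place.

x̄_st ≈ 406.156, SE ≈ 18.8

x̄_st = Σ W_h x̄_h = (70·570.95 + 40·383.45 + 330·267.46 + 500·476.44)/940 = 406.15564
V̂(x̄_st) = Σ W_h² (1 − n_h/N_h) s_h²/n_h, with W_h = N_h/N and N = 940:
  stratum A: (70/940)²·(1 − 6/70)·330.99²/6 = 92.5765
  stratum B: (40/940)²·(1 − 5/40)·86.71²/5 = 2.38254
  stratum C: (330/940)²·(1 − 24/330)·152.59²/24 = 110.872
  stratum D: (500/940)²·(1 − 47/500)·165.40²/47 = 149.206
V̂(x̄_st) = 355.036
SE(x̄_st) = √355.036 = 18.8424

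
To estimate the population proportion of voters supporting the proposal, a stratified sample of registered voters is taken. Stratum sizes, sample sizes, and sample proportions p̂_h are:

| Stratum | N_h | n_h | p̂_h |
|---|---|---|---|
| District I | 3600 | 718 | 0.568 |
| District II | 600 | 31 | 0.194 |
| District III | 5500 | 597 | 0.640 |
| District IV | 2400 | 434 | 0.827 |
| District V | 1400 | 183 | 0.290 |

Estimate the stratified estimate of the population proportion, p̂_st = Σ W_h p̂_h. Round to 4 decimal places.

N = 13500; stratum weights W_h = N_h/N.
p̂_st = Σ W_h p̂_h = (3600·0.568 + 600·0.194 + 5500·0.640 + 2400·0.827 + 1400·0.290)/13500 = 0.59793

p̂_st ≈ 0.5979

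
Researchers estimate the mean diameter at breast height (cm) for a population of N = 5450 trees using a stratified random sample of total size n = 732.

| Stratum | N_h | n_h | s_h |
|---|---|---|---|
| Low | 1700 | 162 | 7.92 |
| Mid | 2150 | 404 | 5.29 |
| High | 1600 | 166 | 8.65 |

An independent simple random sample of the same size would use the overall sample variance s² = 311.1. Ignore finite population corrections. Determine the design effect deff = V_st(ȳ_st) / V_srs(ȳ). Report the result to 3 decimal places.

V̂(ȳ_st) = Σ W_h² s_h²/n_h, with W_h = N_h/N and N = 5450:
  stratum Low: (1700/5450)²·7.92²/162 = 0.0376739
  stratum Mid: (2150/5450)²·5.29²/404 = 0.0107799
  stratum High: (1600/5450)²·8.65²/166 = 0.0388482
V_st = 0.087302
V_srs = s²/n = 311.1/732 = 0.425
deff = V_st / V_srs = 0.087302/0.425 = 0.2054

deff ≈ 0.205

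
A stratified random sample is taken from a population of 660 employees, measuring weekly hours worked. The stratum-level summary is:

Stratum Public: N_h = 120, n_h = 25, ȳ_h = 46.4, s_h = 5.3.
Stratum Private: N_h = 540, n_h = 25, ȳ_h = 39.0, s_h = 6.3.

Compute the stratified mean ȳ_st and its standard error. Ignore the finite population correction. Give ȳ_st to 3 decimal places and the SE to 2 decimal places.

ȳ_st = Σ W_h ȳ_h = (120·46.4 + 540·39.0)/660 = 40.34545
V̂(ȳ_st) = Σ W_h² s_h²/n_h, with W_h = N_h/N and N = 660:
  stratum Public: (120/660)²·5.3²/25 = 0.0371438
  stratum Private: (540/660)²·6.3²/25 = 1.06277
V̂(ȳ_st) = 1.09992
SE(ȳ_st) = √1.09992 = 1.04877

ȳ_st ≈ 40.345, SE ≈ 1.05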